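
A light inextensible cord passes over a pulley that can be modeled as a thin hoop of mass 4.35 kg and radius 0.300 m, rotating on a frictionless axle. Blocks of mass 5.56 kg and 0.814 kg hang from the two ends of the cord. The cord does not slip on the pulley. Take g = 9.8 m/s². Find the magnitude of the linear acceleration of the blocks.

I = MR² = (4.35)(0.300)² = 0.3915 kg·m².
Heavier block: m₁g − T₁ = m₁a. Lighter block: T₂ − m₂g = m₂a.
Pulley: (T₁ − T₂)R = Iα = I(a/R), so T₁ − T₂ = (I/R²)a = 1·M_p a = 4.350·a.
Adding the three: (m₁ − m₂)g = (m₁ + m₂ + 4.350)a, so a = (5.56 − 0.814)(9.8)/(5.56 + 0.814 + 4.350) = 4.337 m/s².

a ≈ 4.34 m/s²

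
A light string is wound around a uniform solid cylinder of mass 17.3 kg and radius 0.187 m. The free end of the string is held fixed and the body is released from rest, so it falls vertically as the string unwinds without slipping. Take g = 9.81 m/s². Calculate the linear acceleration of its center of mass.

a ≈ 6.54 m/s²

Translation: Mg − T = Ma. Rotation about the center: TR = Iα with I = ½MR².
With a = αR: T = (I/R²)a = (1/2)M a, so Mg = (1 + 0.5000)Ma.
a = g/(1 + 0.5000) = 9.81/1.500 = 6.540 m/s².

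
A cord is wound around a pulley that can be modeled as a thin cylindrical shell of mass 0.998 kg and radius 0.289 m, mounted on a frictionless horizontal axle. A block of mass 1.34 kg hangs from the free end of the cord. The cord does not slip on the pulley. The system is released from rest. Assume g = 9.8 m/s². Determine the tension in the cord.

T ≈ 5.61 N

I = MR² = (0.998)(0.289)² = 0.08335 kg·m².
Block: mg − T = ma. Pulley: TR = Iα. No-slip: a = αR, so T = (I/R²)a = 0.9980·a.
Then mg = (m + 0.9980)a, so a = (1.34)(9.8)/(1.34 + 0.9980) = 5.617 m/s².
T = 0.9980·a = 5.606 N.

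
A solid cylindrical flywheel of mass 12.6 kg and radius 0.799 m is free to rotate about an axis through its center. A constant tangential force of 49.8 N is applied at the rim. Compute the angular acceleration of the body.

α ≈ 9.89 rad/s²

I = ½MR² = (1/2)(12.6)(0.799)² = 4.022 kg·m².
τ = F R = (49.8)(0.799) = 39.79 N·m.
From τ = Iα: α = 39.79/4.022 = 9.893 rad/s².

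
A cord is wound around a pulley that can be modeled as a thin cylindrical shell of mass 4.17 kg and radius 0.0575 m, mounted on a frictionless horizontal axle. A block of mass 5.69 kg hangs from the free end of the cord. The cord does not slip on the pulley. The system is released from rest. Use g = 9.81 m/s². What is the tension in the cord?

I = MR² = (4.17)(0.0575)² = 0.01379 kg·m².
Block: mg − T = ma. Pulley: TR = Iα. No-slip: a = αR, so T = (I/R²)a = 4.170·a.
Then mg = (m + 4.170)a, so a = (5.69)(9.81)/(5.69 + 4.170) = 5.661 m/s².
T = 4.170·a = 23.61 N.

T ≈ 23.6 N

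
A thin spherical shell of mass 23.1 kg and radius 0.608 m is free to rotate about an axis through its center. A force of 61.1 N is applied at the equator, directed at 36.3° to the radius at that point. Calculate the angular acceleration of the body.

α ≈ 3.86 rad/s²

I = (2/3)MR² = (2/3)(23.1)(0.608)² = 5.693 kg·m².
Only the tangential component produces torque: τ = F R sinθ = (61.1)(0.608) sin 36.3° = 21.99 N·m.
Newton's second law for rotation, τ = Iα, gives α = τ/I = 21.99/5.693 = 3.863 rad/s².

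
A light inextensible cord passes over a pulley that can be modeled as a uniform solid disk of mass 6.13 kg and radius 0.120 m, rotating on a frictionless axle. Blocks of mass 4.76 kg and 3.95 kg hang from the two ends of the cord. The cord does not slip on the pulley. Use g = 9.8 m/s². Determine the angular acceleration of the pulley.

α ≈ 5.62 rad/s²

I = ½MR² = (1/2)(6.13)(0.120)² = 0.04414 kg·m².
Heavier block: m₁g − T₁ = m₁a. Lighter block: T₂ − m₂g = m₂a.
Pulley: (T₁ − T₂)R = Iα = I(a/R), so T₁ − T₂ = (I/R²)a = (1/2)M_p a = 3.065·a.
Adding the three: (m₁ − m₂)g = (m₁ + m₂ + 3.065)a, so a = (4.76 − 3.95)(9.8)/(4.76 + 3.95 + 3.065) = 0.6741 m/s².
α = a/R = 0.6741/0.120 = 5.618 rad/s².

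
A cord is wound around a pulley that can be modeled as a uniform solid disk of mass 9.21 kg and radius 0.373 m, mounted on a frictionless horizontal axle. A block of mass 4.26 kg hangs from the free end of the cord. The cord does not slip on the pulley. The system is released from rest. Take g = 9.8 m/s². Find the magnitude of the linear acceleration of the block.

I = ½MR² = (1/2)(9.21)(0.373)² = 0.6407 kg·m².
Block: mg − T = ma. Pulley: TR = Iα. No-slip: a = αR, so T = (I/R²)a = 4.605·a.
Then mg = (m + 4.605)a, so a = (4.26)(9.8)/(4.26 + 4.605) = 4.709 m/s².

a ≈ 4.71 m/s²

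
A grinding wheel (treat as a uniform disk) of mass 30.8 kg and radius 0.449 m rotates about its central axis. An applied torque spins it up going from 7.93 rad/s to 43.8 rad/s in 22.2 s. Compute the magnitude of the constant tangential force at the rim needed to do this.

F ≈ 11.2 N

I = ½MR² = (1/2)(30.8)(0.449)² = 3.105 kg·m².
α = Δω/Δt = (43.8 − 7.93)/22.2 = 1.616 rad/s².
The required torque is τ = Iα = (3.105)(1.616) = 5.016 N·m.
A tangential force at the rim gives τ = FR, so F = τ/R = 5.016/0.449 = 11.17 N.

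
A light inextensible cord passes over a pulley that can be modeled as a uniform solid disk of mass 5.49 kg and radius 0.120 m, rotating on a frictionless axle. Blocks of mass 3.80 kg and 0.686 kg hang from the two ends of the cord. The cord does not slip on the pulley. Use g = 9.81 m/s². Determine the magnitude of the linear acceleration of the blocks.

I = ½MR² = (1/2)(5.49)(0.120)² = 0.03953 kg·m².
Heavier block: m₁g − T₁ = m₁a. Lighter block: T₂ − m₂g = m₂a.
Pulley: (T₁ − T₂)R = Iα = I(a/R), so T₁ − T₂ = (I/R²)a = (1/2)M_p a = 2.745·a.
Adding the three: (m₁ − m₂)g = (m₁ + m₂ + 2.745)a, so a = (3.80 − 0.686)(9.81)/(3.80 + 0.686 + 2.745) = 4.225 m/s².

a ≈ 4.22 m/s²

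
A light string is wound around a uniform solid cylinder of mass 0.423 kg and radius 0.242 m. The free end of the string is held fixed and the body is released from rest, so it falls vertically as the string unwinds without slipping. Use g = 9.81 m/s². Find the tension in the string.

Translation: Mg − T = Ma. Rotation about the center: TR = Iα with I = ½MR².
With a = αR: T = (I/R²)a = (1/2)M a, so Mg = (1 + 0.5000)Ma.
a = g/(1 + 0.5000) = 9.81/1.500 = 6.540 m/s².
T = 0.5000·M·a = (0.5000)(0.423)(6.540) = 1.383 N.

T ≈ 1.38 N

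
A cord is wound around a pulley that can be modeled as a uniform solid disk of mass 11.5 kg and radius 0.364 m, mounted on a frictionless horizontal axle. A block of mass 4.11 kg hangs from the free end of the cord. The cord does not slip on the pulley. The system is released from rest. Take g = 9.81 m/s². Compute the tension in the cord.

T ≈ 23.5 N

I = ½MR² = (1/2)(11.5)(0.364)² = 0.7619 kg·m².
Block: mg − T = ma. Pulley: TR = Iα. No-slip: a = αR, so T = (I/R²)a = 5.750·a.
Then mg = (m + 5.750)a, so a = (4.11)(9.81)/(4.11 + 5.750) = 4.089 m/s².
T = 5.750·a = 23.51 N.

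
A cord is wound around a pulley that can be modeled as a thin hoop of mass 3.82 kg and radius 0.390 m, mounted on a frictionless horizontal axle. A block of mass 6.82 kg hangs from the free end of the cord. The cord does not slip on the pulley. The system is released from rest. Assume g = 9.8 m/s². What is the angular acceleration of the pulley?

I = MR² = (3.82)(0.390)² = 0.5810 kg·m².
Block: mg − T = ma. Pulley: TR = Iα. No-slip: a = αR, so T = (I/R²)a = 3.820·a.
Then mg = (m + 3.820)a, so a = (6.82)(9.8)/(6.82 + 3.820) = 6.282 m/s².
α = a/R = 6.282/0.390 = 16.11 rad/s².

α ≈ 16.1 rad/s²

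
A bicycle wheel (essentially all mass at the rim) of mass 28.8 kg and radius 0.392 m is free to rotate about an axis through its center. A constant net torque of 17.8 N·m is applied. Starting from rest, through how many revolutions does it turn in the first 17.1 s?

≈ 93.6 revolutions

I = MR² = (28.8)(0.392)² = 4.426 kg·m².
α = τ/I = 17.8/4.426 = 4.022 rad/s².
θ = ½αt² = ½(4.022)(17.1)² = 588.1 rad.
Revolutions = θ/(2π) = 93.59.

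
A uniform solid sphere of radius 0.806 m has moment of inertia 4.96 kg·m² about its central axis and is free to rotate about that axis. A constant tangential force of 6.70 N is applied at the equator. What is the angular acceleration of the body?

α ≈ 1.09 rad/s²

τ = F R = (6.70)(0.806) = 5.400 N·m.
From τ = Iα: α = 5.400/4.960 = 1.089 rad/s².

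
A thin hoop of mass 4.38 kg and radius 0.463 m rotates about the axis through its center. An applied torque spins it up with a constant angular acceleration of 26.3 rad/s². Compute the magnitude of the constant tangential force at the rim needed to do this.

F ≈ 53.3 N

I = MR² = (4.38)(0.463)² = 0.9389 kg·m².
The required torque is τ = Iα = (0.9389)(26.30) = 24.69 N·m.
A tangential force at the rim gives τ = FR, so F = τ/R = 24.69/0.463 = 53.33 N.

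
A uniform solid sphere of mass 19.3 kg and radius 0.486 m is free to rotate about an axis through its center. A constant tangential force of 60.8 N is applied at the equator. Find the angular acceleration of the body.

I = (2/5)MR² = (2/5)(19.3)(0.486)² = 1.823 kg·m².
τ = F R = (60.8)(0.486) = 29.55 N·m.
From τ = Iα: α = 29.55/1.823 = 16.21 rad/s².

α ≈ 16.2 rad/s²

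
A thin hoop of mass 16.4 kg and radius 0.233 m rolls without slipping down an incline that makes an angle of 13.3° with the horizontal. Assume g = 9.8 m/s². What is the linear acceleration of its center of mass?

Translation along the incline: Mg sinθ − f = Ma.
Rotation about the center: fR = Iα with I = MR². No-slip gives a = αR, so f = (I/R²)a = M a.
Substituting: Mg sinθ = (1 + 1.000)Ma, so a = g sinθ/(1 + 1.000) = (9.8) sin 13.3° / 2.000 = 1.127 m/s².

a ≈ 1.13 m/s²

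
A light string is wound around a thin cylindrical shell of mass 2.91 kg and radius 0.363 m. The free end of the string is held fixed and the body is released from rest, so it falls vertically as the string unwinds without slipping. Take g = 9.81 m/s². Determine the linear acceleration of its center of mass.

Translation: Mg − T = Ma. Rotation about the center: TR = Iα with I = MR².
With a = αR: T = (I/R²)a = M a, so Mg = (1 + 1.000)Ma.
a = g/(1 + 1.000) = 9.81/2.000 = 4.905 m/s².

a ≈ 4.91 m/s²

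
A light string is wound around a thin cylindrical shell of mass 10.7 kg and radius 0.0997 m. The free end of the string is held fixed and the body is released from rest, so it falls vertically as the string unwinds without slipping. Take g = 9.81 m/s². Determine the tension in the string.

T ≈ 52.5 N

Translation: Mg − T = Ma. Rotation about the center: TR = Iα with I = MR².
With a = αR: T = (I/R²)a = M a, so Mg = (1 + 1.000)Ma.
a = g/(1 + 1.000) = 9.81/2.000 = 4.905 m/s².
T = 1.000·M·a = (1.000)(10.7)(4.905) = 52.48 N.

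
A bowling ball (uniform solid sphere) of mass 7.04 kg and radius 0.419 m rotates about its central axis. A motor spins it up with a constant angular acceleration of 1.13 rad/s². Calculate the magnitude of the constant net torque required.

τ ≈ 0.559 N·m

I = (2/5)MR² = (2/5)(7.04)(0.419)² = 0.4944 kg·m².
τ = Iα = (0.4944)(1.130) = 0.5586 N·m.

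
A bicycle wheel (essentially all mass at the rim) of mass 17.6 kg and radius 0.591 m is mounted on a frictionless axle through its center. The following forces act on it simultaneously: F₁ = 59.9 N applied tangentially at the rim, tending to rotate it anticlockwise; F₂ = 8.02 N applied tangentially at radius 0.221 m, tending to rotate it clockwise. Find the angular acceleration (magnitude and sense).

I = MR² = (17.6)(0.591)² = 6.147 kg·m².
Taking anticlockwise as positive: τ₁ = +(59.9)(0.591) = +35.40 N·m; τ₂ = −(8.02)(0.221) = −1.772 N·m.
Net torque τ = 33.63 N·m.
α = τ/I = 33.63/6.147 = 5.470 rad/s².

α ≈ 5.47 rad/s², anticlockwise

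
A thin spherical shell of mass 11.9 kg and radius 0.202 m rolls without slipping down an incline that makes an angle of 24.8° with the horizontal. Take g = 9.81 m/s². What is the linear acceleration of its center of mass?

a ≈ 2.47 m/s²

Translation along the incline: Mg sinθ − f = Ma.
Rotation about the center: fR = Iα with I = (2/3)MR². No-slip gives a = αR, so f = (I/R²)a = (2/3)M a.
Substituting: Mg sinθ = (1 + 0.6667)Ma, so a = g sinθ/(1 + 0.6667) = (9.81) sin 24.8° / 1.667 = 2.469 m/s².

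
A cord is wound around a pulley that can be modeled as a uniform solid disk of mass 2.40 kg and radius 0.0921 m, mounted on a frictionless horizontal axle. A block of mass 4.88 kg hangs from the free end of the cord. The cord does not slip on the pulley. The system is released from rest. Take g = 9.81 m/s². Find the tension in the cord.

I = ½MR² = (1/2)(2.40)(0.0921)² = 0.01018 kg·m².
Block: mg − T = ma. Pulley: TR = Iα. No-slip: a = αR, so T = (I/R²)a = 1.200·a.
Then mg = (m + 1.200)a, so a = (4.88)(9.81)/(4.88 + 1.200) = 7.874 m/s².
T = 1.200·a = 9.449 N.

T ≈ 9.45 N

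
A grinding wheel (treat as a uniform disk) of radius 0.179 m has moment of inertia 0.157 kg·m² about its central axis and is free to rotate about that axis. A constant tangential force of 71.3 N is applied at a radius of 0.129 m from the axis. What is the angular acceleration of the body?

τ = F·r = (71.3)(0.129) = 9.198 N·m.
From τ = Iα: α = 9.198/0.1570 = 58.58 rad/s².

α ≈ 58.6 rad/s²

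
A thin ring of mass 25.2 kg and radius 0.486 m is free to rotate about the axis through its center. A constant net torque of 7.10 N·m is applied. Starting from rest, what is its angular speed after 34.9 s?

I = MR² = (25.2)(0.486)² = 5.952 kg·m².
α = τ/I = 7.10/5.952 = 1.193 rad/s².
ω = ω₀ + αt = 0 + (1.193)(34.9) = 41.63 rad/s.

ω ≈ 41.6 rad/s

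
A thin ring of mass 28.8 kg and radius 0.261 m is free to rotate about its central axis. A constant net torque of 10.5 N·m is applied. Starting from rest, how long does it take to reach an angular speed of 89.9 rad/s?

I = MR² = (28.8)(0.261)² = 1.962 kg·m².
α = τ/I = 10.5/1.962 = 5.352 rad/s².
ω = αt ⇒ t = ω/α = 89.9/5.352 = 16.80 s.

t ≈ 16.8 s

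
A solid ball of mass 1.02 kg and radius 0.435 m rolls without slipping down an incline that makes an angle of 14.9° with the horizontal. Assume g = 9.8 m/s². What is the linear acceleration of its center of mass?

Translation along the incline: Mg sinθ − f = Ma.
Rotation about the center: fR = Iα with I = (2/5)MR². No-slip gives a = αR, so f = (I/R²)a = (2/5)M a.
Substituting: Mg sinθ = (1 + 0.4000)Ma, so a = g sinθ/(1 + 0.4000) = (9.8) sin 14.9° / 1.400 = 1.800 m/s².

a ≈ 1.80 m/s²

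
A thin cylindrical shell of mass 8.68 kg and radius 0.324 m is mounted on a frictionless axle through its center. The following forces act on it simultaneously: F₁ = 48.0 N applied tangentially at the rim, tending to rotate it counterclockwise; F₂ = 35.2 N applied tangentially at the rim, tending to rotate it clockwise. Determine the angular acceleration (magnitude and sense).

α ≈ 4.55 rad/s², counterclockwise

I = MR² = (8.68)(0.324)² = 0.9112 kg·m².
Taking counterclockwise as positive: τ₁ = +(48.0)(0.324) = +15.55 N·m; τ₂ = −(35.2)(0.324) = −11.40 N·m.
Net torque τ = 4.147 N·m.
α = τ/I = 4.147/0.9112 = 4.551 rad/s².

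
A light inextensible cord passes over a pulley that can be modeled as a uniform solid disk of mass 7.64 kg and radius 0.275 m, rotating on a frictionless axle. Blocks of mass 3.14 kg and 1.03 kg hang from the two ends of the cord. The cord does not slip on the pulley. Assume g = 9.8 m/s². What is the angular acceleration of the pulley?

I = ½MR² = (1/2)(7.64)(0.275)² = 0.2889 kg·m².
Heavier block: m₁g − T₁ = m₁a. Lighter block: T₂ − m₂g = m₂a.
Pulley: (T₁ − T₂)R = Iα = I(a/R), so T₁ − T₂ = (I/R²)a = (1/2)M_p a = 3.820·a.
Adding the three: (m₁ − m₂)g = (m₁ + m₂ + 3.820)a, so a = (3.14 − 1.03)(9.8)/(3.14 + 1.03 + 3.820) = 2.588 m/s².
α = a/R = 2.588/0.275 = 9.411 rad/s².

α ≈ 9.41 rad/s²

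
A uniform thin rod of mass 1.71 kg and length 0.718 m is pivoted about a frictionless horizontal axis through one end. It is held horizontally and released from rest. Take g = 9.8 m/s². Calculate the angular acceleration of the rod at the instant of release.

About the pivot, I = (1/3)ML² = (1/3)(1.71)(0.718)² = 0.2938 kg·m².
The weight acts at the center, a distance L/2 = 0.3590 m from the pivot; τ = Mg(L/2) = 6.016 N·m.
α = τ/I = 6.016/0.2938 = 20.47 rad/s².
(Equivalently α = (3g/(2L)) = 20.47 rad/s².)

α ≈ 20.5 rad/s²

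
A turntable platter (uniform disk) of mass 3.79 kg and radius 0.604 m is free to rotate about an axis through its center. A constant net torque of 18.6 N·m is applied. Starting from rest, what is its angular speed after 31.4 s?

I = ½MR² = (1/2)(3.79)(0.604)² = 0.6913 kg·m².
α = τ/I = 18.6/0.6913 = 26.90 rad/s².
ω = ω₀ + αt = 0 + (26.90)(31.4) = 844.8 rad/s.

ω ≈ 845 rad/s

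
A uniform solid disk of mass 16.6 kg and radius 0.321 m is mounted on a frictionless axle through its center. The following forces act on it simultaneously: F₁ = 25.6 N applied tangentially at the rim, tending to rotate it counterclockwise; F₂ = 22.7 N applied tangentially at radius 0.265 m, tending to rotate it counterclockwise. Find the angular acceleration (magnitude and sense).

I = ½MR² = (1/2)(16.6)(0.321)² = 0.8552 kg·m².
Taking counterclockwise as positive: τ₁ = +(25.6)(0.321) = +8.218 N·m; τ₂ = +(22.7)(0.265) = +6.016 N·m.
Net torque τ = 14.23 N·m.
α = τ/I = 14.23/0.8552 = 16.64 rad/s².

α ≈ 16.6 rad/s², counterclockwise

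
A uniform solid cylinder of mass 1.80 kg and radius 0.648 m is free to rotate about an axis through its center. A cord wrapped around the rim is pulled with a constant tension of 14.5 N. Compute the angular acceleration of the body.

α ≈ 24.9 rad/s²

I = ½MR² = (1/2)(1.80)(0.648)² = 0.3779 kg·m².
τ = F R = (14.5)(0.648) = 9.396 N·m.
Newton's second law for rotation, τ = Iα, gives α = τ/I = 9.396/0.3779 = 24.86 rad/s².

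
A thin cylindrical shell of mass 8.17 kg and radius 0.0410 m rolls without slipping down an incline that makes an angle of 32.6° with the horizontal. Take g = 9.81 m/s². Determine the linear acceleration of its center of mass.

Translation along the incline: Mg sinθ − f = Ma.
Rotation about the center: fR = Iα with I = MR². No-slip gives a = αR, so f = (I/R²)a = M a.
Substituting: Mg sinθ = (1 + 1.000)Ma, so a = g sinθ/(1 + 1.000) = (9.81) sin 32.6° / 2.000 = 2.643 m/s².

a ≈ 2.64 m/s²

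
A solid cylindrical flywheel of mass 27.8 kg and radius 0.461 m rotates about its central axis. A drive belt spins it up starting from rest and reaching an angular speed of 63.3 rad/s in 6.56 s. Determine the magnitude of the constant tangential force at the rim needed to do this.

I = ½MR² = (1/2)(27.8)(0.461)² = 2.954 kg·m².
α = Δω/Δt = (63.3 − 0)/6.56 = 9.649 rad/s².
The required torque is τ = Iα = (2.954)(9.649) = 28.50 N·m.
A tangential force at the rim gives τ = FR, so F = τ/R = 28.50/0.461 = 61.83 N.

F ≈ 61.8 N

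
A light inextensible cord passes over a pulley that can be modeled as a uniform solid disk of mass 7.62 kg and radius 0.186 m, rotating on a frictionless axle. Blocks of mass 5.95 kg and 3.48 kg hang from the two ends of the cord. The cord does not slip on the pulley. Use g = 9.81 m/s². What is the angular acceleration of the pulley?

α ≈ 9.84 rad/s²

I = ½MR² = (1/2)(7.62)(0.186)² = 0.1318 kg·m².
Heavier block: m₁g − T₁ = m₁a. Lighter block: T₂ − m₂g = m₂a.
Pulley: (T₁ − T₂)R = Iα = I(a/R), so T₁ − T₂ = (I/R²)a = (1/2)M_p a = 3.810·a.
Adding the three: (m₁ − m₂)g = (m₁ + m₂ + 3.810)a, so a = (5.95 − 3.48)(9.81)/(5.95 + 3.48 + 3.810) = 1.830 m/s².
α = a/R = 1.830/0.186 = 9.839 rad/s².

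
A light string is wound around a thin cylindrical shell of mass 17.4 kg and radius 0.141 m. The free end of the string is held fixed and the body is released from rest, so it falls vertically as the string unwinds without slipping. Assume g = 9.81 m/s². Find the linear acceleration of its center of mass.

a ≈ 4.91 m/s²

Translation: Mg − T = Ma. Rotation about the center: TR = Iα with I = MR².
With a = αR: T = (I/R²)a = M a, so Mg = (1 + 1.000)Ma.
a = g/(1 + 1.000) = 9.81/2.000 = 4.905 m/s².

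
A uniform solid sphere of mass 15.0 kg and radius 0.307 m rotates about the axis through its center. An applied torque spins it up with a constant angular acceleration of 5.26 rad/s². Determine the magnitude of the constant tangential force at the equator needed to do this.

I = (2/5)MR² = (2/5)(15.0)(0.307)² = 0.5655 kg·m².
The required torque is τ = Iα = (0.5655)(5.260) = 2.974 N·m.
A tangential force at the equator gives τ = FR, so F = τ/R = 2.974/0.307 = 9.689 N.

F ≈ 9.69 N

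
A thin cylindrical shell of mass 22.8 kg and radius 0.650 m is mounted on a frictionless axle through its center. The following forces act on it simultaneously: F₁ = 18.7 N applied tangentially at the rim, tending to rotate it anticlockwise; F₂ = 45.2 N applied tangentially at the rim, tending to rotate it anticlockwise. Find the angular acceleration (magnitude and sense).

I = MR² = (22.8)(0.650)² = 9.633 kg·m².
Taking anticlockwise as positive: τ₁ = +(18.7)(0.650) = +12.15 N·m; τ₂ = +(45.2)(0.650) = +29.38 N·m.
Net torque τ = 41.54 N·m.
α = τ/I = 41.54/9.633 = 4.312 rad/s².

α ≈ 4.31 rad/s², anticlockwise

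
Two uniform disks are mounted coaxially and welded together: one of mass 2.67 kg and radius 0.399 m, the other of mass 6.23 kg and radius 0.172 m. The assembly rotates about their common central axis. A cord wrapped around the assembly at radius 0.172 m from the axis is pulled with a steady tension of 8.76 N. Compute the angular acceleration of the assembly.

α ≈ 4.95 rad/s²

I = ½M₁R₁² + ½M₂R₂² = ½(2.67)(0.399)² + ½(6.23)(0.172)² = 0.3047 kg·m².
τ = F r = (8.76)(0.172) = 1.507 N·m.
α = τ/I = 1.507/0.3047 = 4.945 rad/s².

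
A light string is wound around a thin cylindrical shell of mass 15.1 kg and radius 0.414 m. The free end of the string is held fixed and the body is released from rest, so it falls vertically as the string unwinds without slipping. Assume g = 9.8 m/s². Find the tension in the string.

Translation: Mg − T = Ma. Rotation about the center: TR = Iα with I = MR².
With a = αR: T = (I/R²)a = M a, so Mg = (1 + 1.000)Ma.
a = g/(1 + 1.000) = 9.8/2.000 = 4.900 m/s².
T = 1.000·M·a = (1.000)(15.1)(4.900) = 73.99 N.

T ≈ 74.0 N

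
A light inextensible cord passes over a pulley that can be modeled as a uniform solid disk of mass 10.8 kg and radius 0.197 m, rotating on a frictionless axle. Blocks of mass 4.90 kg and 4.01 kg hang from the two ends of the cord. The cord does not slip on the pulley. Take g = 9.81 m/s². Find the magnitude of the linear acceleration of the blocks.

I = ½MR² = (1/2)(10.8)(0.197)² = 0.2096 kg·m².
Heavier block: m₁g − T₁ = m₁a. Lighter block: T₂ − m₂g = m₂a.
Pulley: (T₁ − T₂)R = Iα = I(a/R), so T₁ − T₂ = (I/R²)a = (1/2)M_p a = 5.400·a.
Adding the three: (m₁ − m₂)g = (m₁ + m₂ + 5.400)a, so a = (4.90 − 4.01)(9.81)/(4.90 + 4.01 + 5.400) = 0.6101 m/s².

a ≈ 0.610 m/s²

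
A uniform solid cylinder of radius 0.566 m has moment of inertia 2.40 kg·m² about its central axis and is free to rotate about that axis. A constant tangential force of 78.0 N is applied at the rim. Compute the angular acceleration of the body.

τ = F R = (78.0)(0.566) = 44.15 N·m.
Newton's second law for rotation, τ = Iα, gives α = τ/I = 44.15/2.400 = 18.39 rad/s².

α ≈ 18.4 rad/s²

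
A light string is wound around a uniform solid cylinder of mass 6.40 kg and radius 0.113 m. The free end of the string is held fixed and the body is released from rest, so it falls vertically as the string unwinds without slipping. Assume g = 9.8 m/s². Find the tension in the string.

T ≈ 20.9 N

Translation: Mg − T = Ma. Rotation about the center: TR = Iα with I = ½MR².
With a = αR: T = (I/R²)a = (1/2)M a, so Mg = (1 + 0.5000)Ma.
a = g/(1 + 0.5000) = 9.8/1.500 = 6.533 m/s².
T = 0.5000·M·a = (0.5000)(6.40)(6.533) = 20.91 N.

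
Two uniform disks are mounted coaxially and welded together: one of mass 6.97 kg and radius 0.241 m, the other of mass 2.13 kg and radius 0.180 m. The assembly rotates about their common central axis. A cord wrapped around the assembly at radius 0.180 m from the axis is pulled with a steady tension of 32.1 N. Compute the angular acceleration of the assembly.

I = ½M₁R₁² + ½M₂R₂² = ½(6.97)(0.241)² + ½(2.13)(0.180)² = 0.2369 kg·m².
τ = F r = (32.1)(0.180) = 5.778 N·m.
α = τ/I = 5.778/0.2369 = 24.39 rad/s².

α ≈ 24.4 rad/s²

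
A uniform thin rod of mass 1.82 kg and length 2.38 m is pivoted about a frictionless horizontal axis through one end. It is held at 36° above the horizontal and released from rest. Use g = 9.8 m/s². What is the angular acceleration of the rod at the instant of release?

About the pivot, I = (1/3)ML² = (1/3)(1.82)(2.38)² = 3.436 kg·m².
The weight acts at the center, a distance L/2 = 1.190 m from the pivot; τ = Mg(L/2) cos 36° = 17.17 N·m.
α = τ/I = 17.17/3.436 = 4.997 rad/s².
(Equivalently α = (3g/(2L)) cos 36° = 4.997 rad/s².)

α ≈ 5.00 rad/s²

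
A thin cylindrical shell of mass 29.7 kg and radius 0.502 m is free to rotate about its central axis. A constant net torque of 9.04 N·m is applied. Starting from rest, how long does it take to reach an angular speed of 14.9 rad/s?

t ≈ 12.3 s

I = MR² = (29.7)(0.502)² = 7.485 kg·m².
α = τ/I = 9.04/7.485 = 1.208 rad/s².
ω = αt ⇒ t = ω/α = 14.9/1.208 = 12.34 s.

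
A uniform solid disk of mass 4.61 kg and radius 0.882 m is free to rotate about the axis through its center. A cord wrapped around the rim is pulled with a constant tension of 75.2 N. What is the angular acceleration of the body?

α ≈ 37.0 rad/s²

I = ½MR² = (1/2)(4.61)(0.882)² = 1.793 kg·m².
τ = F R = (75.2)(0.882) = 66.33 N·m.
Newton's second law for rotation, τ = Iα, gives α = τ/I = 66.33/1.793 = 36.99 rad/s².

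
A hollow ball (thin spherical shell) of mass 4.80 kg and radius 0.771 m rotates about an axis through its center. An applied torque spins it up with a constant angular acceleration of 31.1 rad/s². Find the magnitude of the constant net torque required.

τ ≈ 59.2 N·m

I = (2/3)MR² = (2/3)(4.80)(0.771)² = 1.902 kg·m².
τ = Iα = (1.902)(31.10) = 59.16 N·m.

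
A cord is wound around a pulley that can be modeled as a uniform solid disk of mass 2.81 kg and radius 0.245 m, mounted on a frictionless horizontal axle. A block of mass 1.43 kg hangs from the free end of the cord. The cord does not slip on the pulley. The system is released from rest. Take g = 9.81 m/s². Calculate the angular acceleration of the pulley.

α ≈ 20.2 rad/s²

I = ½MR² = (1/2)(2.81)(0.245)² = 0.08434 kg·m².
Block: mg − T = ma. Pulley: TR = Iα. No-slip: a = αR, so T = (I/R²)a = 1.405·a.
Then mg = (m + 1.405)a, so a = (1.43)(9.81)/(1.43 + 1.405) = 4.948 m/s².
α = a/R = 4.948/0.245 = 20.20 rad/s².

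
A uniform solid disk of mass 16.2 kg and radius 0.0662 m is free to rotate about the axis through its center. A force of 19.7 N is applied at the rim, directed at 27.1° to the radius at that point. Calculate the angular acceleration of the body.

I = ½MR² = (1/2)(16.2)(0.0662)² = 0.03550 kg·m².
Only the tangential component produces torque: τ = F R sinθ = (19.7)(0.0662) sin 27.1° = 0.5941 N·m.
Newton's second law for rotation, τ = Iα, gives α = τ/I = 0.5941/0.03550 = 16.74 rad/s².

α ≈ 16.7 rad/s²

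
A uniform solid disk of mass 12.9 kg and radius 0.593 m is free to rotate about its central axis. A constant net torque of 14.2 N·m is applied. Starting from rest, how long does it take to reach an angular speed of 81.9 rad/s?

I = ½MR² = (1/2)(12.9)(0.593)² = 2.268 kg·m².
α = τ/I = 14.2/2.268 = 6.261 rad/s².
ω = αt ⇒ t = ω/α = 81.9/6.261 = 13.08 s.

t ≈ 13.1 s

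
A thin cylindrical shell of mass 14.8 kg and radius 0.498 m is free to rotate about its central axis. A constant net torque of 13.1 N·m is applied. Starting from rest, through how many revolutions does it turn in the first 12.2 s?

≈ 42.3 revolutions

I = MR² = (14.8)(0.498)² = 3.670 kg·m².
α = τ/I = 13.1/3.670 = 3.569 rad/s².
θ = ½αt² = ½(3.569)(12.2)² = 265.6 rad.
Revolutions = θ/(2π) = 42.27.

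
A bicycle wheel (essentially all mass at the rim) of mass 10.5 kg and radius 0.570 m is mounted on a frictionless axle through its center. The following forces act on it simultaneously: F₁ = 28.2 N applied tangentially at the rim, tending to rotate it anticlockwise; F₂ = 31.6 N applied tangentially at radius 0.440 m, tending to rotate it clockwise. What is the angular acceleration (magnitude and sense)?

I = MR² = (10.5)(0.570)² = 3.411 kg·m².
Taking anticlockwise as positive: τ₁ = +(28.2)(0.570) = +16.07 N·m; τ₂ = −(31.6)(0.440) = −13.90 N·m.
Net torque τ = 2.170 N·m.
α = τ/I = 2.170/3.411 = 0.6361 rad/s².

α ≈ 0.636 rad/s², anticlockwise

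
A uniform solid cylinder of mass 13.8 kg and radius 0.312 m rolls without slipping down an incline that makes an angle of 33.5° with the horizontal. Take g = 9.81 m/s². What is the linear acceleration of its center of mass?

Translation along the incline: Mg sinθ − f = Ma.
Rotation about the center: fR = Iα with I = ½MR². No-slip gives a = αR, so f = (I/R²)a = (1/2)M a.
Substituting: Mg sinθ = (1 + 0.5000)Ma, so a = g sinθ/(1 + 0.5000) = (9.81) sin 33.5° / 1.500 = 3.610 m/s².

a ≈ 3.61 m/s²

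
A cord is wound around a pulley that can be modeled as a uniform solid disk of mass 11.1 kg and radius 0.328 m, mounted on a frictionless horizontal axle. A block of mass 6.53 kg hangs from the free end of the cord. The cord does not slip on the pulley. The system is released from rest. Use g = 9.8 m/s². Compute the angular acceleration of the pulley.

I = ½MR² = (1/2)(11.1)(0.328)² = 0.5971 kg·m².
Block: mg − T = ma. Pulley: TR = Iα. No-slip: a = αR, so T = (I/R²)a = 5.550·a.
Then mg = (m + 5.550)a, so a = (6.53)(9.8)/(6.53 + 5.550) = 5.298 m/s².
α = a/R = 5.298/0.328 = 16.15 rad/s².

α ≈ 16.2 rad/s²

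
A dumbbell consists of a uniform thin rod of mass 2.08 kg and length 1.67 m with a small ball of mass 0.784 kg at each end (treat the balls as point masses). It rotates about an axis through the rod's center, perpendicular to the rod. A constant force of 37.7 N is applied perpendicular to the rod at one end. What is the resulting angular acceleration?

I_rod = (1/12)ML² = (1/12)(2.08)(1.67)² = 0.4834 kg·m².
I_balls = 2·m·(L/2)² = 2(0.784)(0.8350)² = 1.093 kg·m².
Total I = 1.577 kg·m².
τ = F·(L/2) = (37.7)(0.835) = 31.48 N·m.
α = τ/I = 31.48/1.577 = 19.97 rad/s².

α ≈ 20.0 rad/s²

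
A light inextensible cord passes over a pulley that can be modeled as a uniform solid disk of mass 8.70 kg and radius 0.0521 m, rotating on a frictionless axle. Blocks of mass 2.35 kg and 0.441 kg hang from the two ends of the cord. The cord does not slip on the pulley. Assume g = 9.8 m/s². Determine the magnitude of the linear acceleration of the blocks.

a ≈ 2.62 m/s²

I = ½MR² = (1/2)(8.70)(0.0521)² = 0.01181 kg·m².
Heavier block: m₁g − T₁ = m₁a. Lighter block: T₂ − m₂g = m₂a.
Pulley: (T₁ − T₂)R = Iα = I(a/R), so T₁ − T₂ = (I/R²)a = (1/2)M_p a = 4.350·a.
Adding the three: (m₁ − m₂)g = (m₁ + m₂ + 4.350)a, so a = (2.35 − 0.441)(9.8)/(2.35 + 0.441 + 4.350) = 2.620 m/s².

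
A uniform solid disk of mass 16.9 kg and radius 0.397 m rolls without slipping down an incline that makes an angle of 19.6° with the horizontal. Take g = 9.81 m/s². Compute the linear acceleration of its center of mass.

Translation along the incline: Mg sinθ − f = Ma.
Rotation about the center: fR = Iα with I = ½MR². No-slip gives a = αR, so f = (I/R²)a = (1/2)M a.
Substituting: Mg sinθ = (1 + 0.5000)Ma, so a = g sinθ/(1 + 0.5000) = (9.81) sin 19.6° / 1.500 = 2.194 m/s².

a ≈ 2.19 m/s²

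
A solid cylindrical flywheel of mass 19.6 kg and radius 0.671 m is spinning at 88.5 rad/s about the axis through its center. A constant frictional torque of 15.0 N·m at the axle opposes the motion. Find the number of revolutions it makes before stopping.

≈ 183 revolutions

I = ½MR² = (1/2)(19.6)(0.671)² = 4.412 kg·m².
The net torque has magnitude 15.0 N·m, opposing ω.
|α| = τ/I = 15.00/4.412 = 3.400 rad/s² (deceleration).
ω² = ω₀² − 2|α|θ with ω = 0 ⇒ θ = ω₀²/(2|α|) = 1152 rad = 183.3 rev.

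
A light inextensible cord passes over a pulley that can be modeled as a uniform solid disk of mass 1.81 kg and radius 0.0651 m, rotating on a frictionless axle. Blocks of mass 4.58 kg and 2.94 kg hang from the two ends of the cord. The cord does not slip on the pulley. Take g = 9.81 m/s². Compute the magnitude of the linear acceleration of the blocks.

a ≈ 1.91 m/s²

I = ½MR² = (1/2)(1.81)(0.0651)² = 0.003835 kg·m².
Heavier block: m₁g − T₁ = m₁a. Lighter block: T₂ − m₂g = m₂a.
Pulley: (T₁ − T₂)R = Iα = I(a/R), so T₁ − T₂ = (I/R²)a = (1/2)M_p a = 0.9050·a.
Adding the three: (m₁ − m₂)g = (m₁ + m₂ + 0.9050)a, so a = (4.58 − 2.94)(9.81)/(4.58 + 2.94 + 0.9050) = 1.910 m/s².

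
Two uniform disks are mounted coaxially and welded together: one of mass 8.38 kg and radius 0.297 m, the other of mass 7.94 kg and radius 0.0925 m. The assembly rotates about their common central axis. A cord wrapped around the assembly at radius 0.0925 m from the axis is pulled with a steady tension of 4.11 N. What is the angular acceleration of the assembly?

I = ½M₁R₁² + ½M₂R₂² = ½(8.38)(0.297)² + ½(7.94)(0.0925)² = 0.4036 kg·m².
τ = F r = (4.11)(0.0925) = 0.3802 N·m.
α = τ/I = 0.3802/0.4036 = 0.9420 rad/s².

α ≈ 0.942 rad/s²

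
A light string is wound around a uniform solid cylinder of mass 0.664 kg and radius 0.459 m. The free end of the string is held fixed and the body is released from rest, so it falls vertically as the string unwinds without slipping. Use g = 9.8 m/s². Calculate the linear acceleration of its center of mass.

Translation: Mg − T = Ma. Rotation about the center: TR = Iα with I = ½MR².
With a = αR: T = (I/R²)a = (1/2)M a, so Mg = (1 + 0.5000)Ma.
a = g/(1 + 0.5000) = 9.8/1.500 = 6.533 m/s².

a ≈ 6.53 m/s²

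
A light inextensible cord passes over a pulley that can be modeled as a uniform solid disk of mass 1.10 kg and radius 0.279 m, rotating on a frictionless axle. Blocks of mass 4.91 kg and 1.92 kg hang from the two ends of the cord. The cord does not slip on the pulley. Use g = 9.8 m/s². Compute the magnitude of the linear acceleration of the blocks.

a ≈ 3.97 m/s²

I = ½MR² = (1/2)(1.10)(0.279)² = 0.04281 kg·m².
Heavier block: m₁g − T₁ = m₁a. Lighter block: T₂ − m₂g = m₂a.
Pulley: (T₁ − T₂)R = Iα = I(a/R), so T₁ − T₂ = (I/R²)a = (1/2)M_p a = 0.5500·a.
Adding the three: (m₁ − m₂)g = (m₁ + m₂ + 0.5500)a, so a = (4.91 − 1.92)(9.8)/(4.91 + 1.92 + 0.5500) = 3.970 m/s².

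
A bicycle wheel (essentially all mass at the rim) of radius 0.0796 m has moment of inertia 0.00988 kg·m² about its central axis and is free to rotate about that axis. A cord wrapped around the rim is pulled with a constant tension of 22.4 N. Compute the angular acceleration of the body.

τ = F R = (22.4)(0.0796) = 1.783 N·m.
From τ = Iα: α = 1.783/0.009880 = 180.5 rad/s².

α ≈ 180 rad/s²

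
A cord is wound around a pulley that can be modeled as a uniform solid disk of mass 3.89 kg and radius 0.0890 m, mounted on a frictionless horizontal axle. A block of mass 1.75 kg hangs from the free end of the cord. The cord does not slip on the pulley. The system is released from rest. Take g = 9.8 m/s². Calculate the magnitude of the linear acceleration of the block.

a ≈ 4.64 m/s²

I = ½MR² = (1/2)(3.89)(0.0890)² = 0.01541 kg·m².
Block: mg − T = ma. Pulley: TR = Iα. No-slip: a = αR, so T = (I/R²)a = 1.945·a.
Then mg = (m + 1.945)a, so a = (1.75)(9.8)/(1.75 + 1.945) = 4.641 m/s².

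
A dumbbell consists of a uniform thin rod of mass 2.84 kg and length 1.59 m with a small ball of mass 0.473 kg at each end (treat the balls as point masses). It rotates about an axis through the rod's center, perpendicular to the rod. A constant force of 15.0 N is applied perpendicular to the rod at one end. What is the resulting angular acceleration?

α ≈ 9.97 rad/s²

I_rod = (1/12)ML² = (1/12)(2.84)(1.59)² = 0.5983 kg·m².
I_balls = 2·m·(L/2)² = 2(0.473)(0.7950)² = 0.5979 kg·m².
Total I = 1.196 kg·m².
τ = F·(L/2) = (15.0)(0.795) = 11.93 N·m.
α = τ/I = 11.93/1.196 = 9.969 rad/s².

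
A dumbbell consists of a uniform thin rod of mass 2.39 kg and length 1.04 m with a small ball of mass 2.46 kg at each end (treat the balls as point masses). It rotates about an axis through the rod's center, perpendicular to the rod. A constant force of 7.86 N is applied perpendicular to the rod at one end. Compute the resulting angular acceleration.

α ≈ 2.64 rad/s²

I_rod = (1/12)ML² = (1/12)(2.39)(1.04)² = 0.2154 kg·m².
I_balls = 2·m·(L/2)² = 2(2.46)(0.5200)² = 1.330 kg·m².
Total I = 1.546 kg·m².
τ = F·(L/2) = (7.86)(0.520) = 4.087 N·m.
α = τ/I = 4.087/1.546 = 2.644 rad/s².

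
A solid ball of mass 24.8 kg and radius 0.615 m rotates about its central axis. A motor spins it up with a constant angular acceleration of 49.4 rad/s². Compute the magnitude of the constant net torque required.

I = (2/5)MR² = (2/5)(24.8)(0.615)² = 3.752 kg·m².
τ = Iα = (3.752)(49.40) = 185.3 N·m.

τ ≈ 185 N·m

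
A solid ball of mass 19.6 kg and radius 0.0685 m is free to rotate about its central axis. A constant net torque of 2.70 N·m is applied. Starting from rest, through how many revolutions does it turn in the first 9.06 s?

≈ 479 revolutions

I = (2/5)MR² = (2/5)(19.6)(0.0685)² = 0.03679 kg·m².
α = τ/I = 2.70/0.03679 = 73.40 rad/s².
θ = ½αt² = ½(73.40)(9.06)² = 3012 rad.
Revolutions = θ/(2π) = 479.4.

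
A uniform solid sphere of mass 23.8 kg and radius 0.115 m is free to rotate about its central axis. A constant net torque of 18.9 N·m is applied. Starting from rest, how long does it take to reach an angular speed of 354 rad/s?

t ≈ 2.36 s

I = (2/5)MR² = (2/5)(23.8)(0.115)² = 0.1259 kg·m².
α = τ/I = 18.9/0.1259 = 150.1 rad/s².
ω = αt ⇒ t = ω/α = 354/150.1 = 2.358 s.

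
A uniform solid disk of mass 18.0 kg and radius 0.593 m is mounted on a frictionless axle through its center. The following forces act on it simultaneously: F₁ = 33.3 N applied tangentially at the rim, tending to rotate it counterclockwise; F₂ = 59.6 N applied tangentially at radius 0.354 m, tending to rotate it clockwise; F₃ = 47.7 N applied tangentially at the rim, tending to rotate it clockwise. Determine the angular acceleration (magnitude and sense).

α ≈ 9.36 rad/s², clockwise

I = ½MR² = (1/2)(18.0)(0.593)² = 3.165 kg·m².
Taking counterclockwise as positive: τ₁ = +(33.3)(0.593) = +19.75 N·m; τ₂ = −(59.6)(0.354) = −21.10 N·m; τ₃ = −(47.7)(0.593) = −28.29 N·m.
Net torque τ = -29.64 N·m.
α = τ/I = -29.64/3.165 = -9.365 rad/s².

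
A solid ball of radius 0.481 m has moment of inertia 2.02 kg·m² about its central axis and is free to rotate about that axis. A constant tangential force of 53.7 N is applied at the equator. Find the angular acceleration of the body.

τ = F R = (53.7)(0.481) = 25.83 N·m.
From τ = Iα: α = 25.83/2.020 = 12.79 rad/s².

α ≈ 12.8 rad/s²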